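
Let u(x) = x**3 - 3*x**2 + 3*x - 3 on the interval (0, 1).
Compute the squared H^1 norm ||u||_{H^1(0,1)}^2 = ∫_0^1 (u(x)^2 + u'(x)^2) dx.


||u||_{H^1}^2 = 243/35

The H^1 norm (squared) on an interval (0, L) is
  ||u||_{H^1}^2 = ∫_0^L u(x)^2 dx + ∫_0^L u'(x)^2 dx.
Compute u'(x) = 3*x**2 - 6*x + 3.
Then u(x)^2 = x**6 - 6*x**5 + 15*x**4 - 24*x**3 + 27*x**2 - 18*x + 9 and u'(x)^2 = 9*x**4 - 36*x**3 + 54*x**2 - 36*x + 9.
Integrate each monomial from 0 to 1 using ∫_0^1 c·x^n dx = c·1^(n+1)/(n+1):
  ∫_0^1 u(x)^2 dx = ∫_0^1 (x^6 - 6*x^5 + 15*x^4 - 24*x^3 + 27*x^2 - 18*x + 9) dx. Term by term:
    ∫_0^1 x^6 dx = 1/7;  ∫_0^1 -6*x^5 dx = -1;  ∫_0^1 15*x^4 dx = 3;
    ∫_0^1 -24*x^3 dx = -6;  ∫_0^1 27*x^2 dx = 9;  ∫_0^1 -18*x dx = -9;
    ∫_0^1 9 dx = 9.
  Sum: 1/7 − 1 + 3 − 6 + 9 − 9 + 9 = 36/7.
  ∫_0^1 u'(x)^2 dx = ∫_0^1 (9*x^4 - 36*x^3 + 54*x^2 - 36*x + 9) dx. Term by term:
    ∫_0^1 9*x^4 dx = 9/5;  ∫_0^1 -36*x^3 dx = -9;  ∫_0^1 54*x^2 dx = 18;
    ∫_0^1 -36*x dx = -18;  ∫_0^1 9 dx = 9.
  Sum: 9/5 − 9 + 18 − 18 + 9 = 9/5.
Adding: ||u||_{H^1}^2 = 36/7 + 9/5 = 243/35.


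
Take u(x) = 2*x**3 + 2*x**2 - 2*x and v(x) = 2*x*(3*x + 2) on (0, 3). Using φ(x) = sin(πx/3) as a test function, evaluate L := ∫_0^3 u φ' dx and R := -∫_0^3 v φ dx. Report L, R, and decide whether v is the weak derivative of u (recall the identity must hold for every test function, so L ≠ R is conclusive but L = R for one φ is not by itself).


LHS = -186/π + 648/π^3, RHS = -198/π + 648/π^3. No, v is not the weak derivative of u.

u(x) = 2*x**3 + 2*x**2 - 2*x, classical derivative u'(x) = 6*x**2 + 4*x - 2.
φ(x) = sin(πx/3), so φ'(x) = π*cos(π*x/3)/3.
Note φ(0) = φ(3) = 0, so the boundary term u·φ vanishes.
LHS = ∫_0^3 u(x) φ'(x) dx = ∫_0^3 (2*π*x^3*cos(π*x/3)/3 + 2*π*x^2*cos(π*x/3)/3 - 2*π*x*cos(π*x/3)/3) dx. Term by term:
  ∫_0^3 -2*π*x*cos(π*x/3)/3 dx = 12/π;  ∫_0^3 2*π*x^2*cos(π*x/3)/3 dx = -36/π;  ∫_0^3 2*π*x^3*cos(π*x/3)/3 dx = -162/π + 648/π^3.
Sum: 12/π − 36/π + -162/π + 648/π^3 = -186/π + 648/π^3.
So LHS = -186/π + 648/π^3.
∫_0^3 v(x) φ(x) dx = ∫_0^3 (6*x^2*sin(π*x/3) + 4*x*sin(π*x/3)) dx. Term by term:
  ∫_0^3 4*x*sin(π*x/3) dx = 36/π;  ∫_0^3 6*x^2*sin(π*x/3) dx = -648/π^3 + 162/π.
Sum: 36/π + -648/π^3 + 162/π = -648/π^3 + 198/π.
So RHS = -∫_0^3 v(x) φ(x) dx = -198/π + 648/π^3.
LHS − RHS = 12/π ≠ 0, so the identity fails.
(For a valid weak derivative the identity must hold for EVERY test function, in particular this one. The failure shows v is NOT the weak derivative of u.)
Correct weak derivative would be u'(x) = 6*x**2 + 4*x - 2.


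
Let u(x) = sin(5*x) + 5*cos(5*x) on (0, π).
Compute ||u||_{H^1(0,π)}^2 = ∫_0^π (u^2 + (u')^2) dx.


||u||_{H^1(0,π)}^2 = 338*π

u'(x) = -25*sin(5*x) + 5*cos(5*x).
Expand u² and (u')² and integrate term by term on (0, π), using: for integers n ≥ 1, ∫_0^π sin²(nx) dx = ∫_0^π cos²(nx) dx = π/2; for n ≠ n', ∫_0^π sin(nx)sin(n'x) dx = ∫_0^π cos(nx)cos(n'x) dx = 0; and by product-to-sum, ∫_0^π sin(nx)cos(n'x) dx = ½∫_0^π [sin((n+n')x) + sin((n−n')x)] dx, which is 0 when n+n' is even and 2n/(n²−n'²) when n+n' is odd (it need not vanish on (0, π)).
  u² squared terms: (5)²·∫cos(5x)² dx = 25·π/2 = 25*π/2;  (1)²·∫sin(5x)² dx = 1·π/2 = π/2.
  u² cross terms: 2·(5)·(1)·∫cos(5x)·sin(5x) dx = 10·(0) = 0.
  So ∫_0^π u² dx = 25*π/2 + π/2 + 0 = 13*π.
  (u')² squared terms: (-25)²·∫sin(5x)² dx = 625·π/2 = 625*π/2;  (5)²·∫cos(5x)² dx = 25·π/2 = 25*π/2.
  (u')² cross terms: 2·(-25)·(5)·∫sin(5x)·cos(5x) dx = -250·(0) = 0.
  So ∫_0^π (u')² dx = 625*π/2 + 25*π/2 + 0 = 325*π.
||u||_{H^1}^2 = (13*π) + (325*π) = 338*π.


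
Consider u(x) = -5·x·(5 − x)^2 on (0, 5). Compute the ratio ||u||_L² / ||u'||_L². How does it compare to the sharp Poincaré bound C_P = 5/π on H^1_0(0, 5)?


||u||_L² / ||u'||_L² = 5*sqrt(14)/14 < C_P = 5/π.

u(x) = -5·x·(5 − x)^2, so u'(x) = 5*(5 - 3*x)*(x - 5).
u(x) = -5·x·(5 − x)^2 vanishes at x = 0 and x = 5, so u ∈ H^1_0(0, 5). Differentiate via the product rule and integrate the resulting polynomials term by term.
  ∫_0^5 u² dx = ∫_0^5 (25*x^6 - 500*x^5 + 3750*x^4 - 12500*x^3 + 15625*x^2) dx. Term by term:
    ∫_0^5 25*x^6 dx = 1953125/7;  ∫_0^5 -500*x^5 dx = -3906250/3;  ∫_0^5 3750*x^4 dx = 2343750;
    ∫_0^5 -12500*x^3 dx = -1953125;  ∫_0^5 15625*x^2 dx = 1953125/3.
  Sum: 1953125/7 − 3906250/3 + 2343750 − 1953125 + 1953125/3 = 390625/21.
  ∫_0^5 (u')² dx = ∫_0^5 (225*x^4 - 3000*x^3 + 13750*x^2 - 25000*x + 15625) dx. Term by term:
    ∫_0^5 225*x^4 dx = 140625;  ∫_0^5 -3000*x^3 dx = -468750;  ∫_0^5 13750*x^2 dx = 1718750/3;
    ∫_0^5 -25000*x dx = -312500;  ∫_0^5 15625 dx = 78125.
  Sum: 140625 − 468750 + 1718750/3 − 312500 + 78125 = 31250/3.
∫_0^5 u² dx = 390625/21, so ||u||_L² = 625*sqrt(21)/21.
∫_0^5 (u')² dx = 31250/3, so ||u'||_L² = 125*sqrt(6)/3.
Ratio ||u||_L² / ||u'||_L² = 5*sqrt(14)/14.
Sharp Poincaré constant on H^1_0(0, 5) is C_P = L/π = 5/π, achieved by sin(π/5·x).
A polynomial bump cannot attain the sharp Poincaré constant (only the first sine eigenfunction does), so the ratio is strictly less than C_P, consistent with ||u||_L² ≤ C_P ||u'||_L².


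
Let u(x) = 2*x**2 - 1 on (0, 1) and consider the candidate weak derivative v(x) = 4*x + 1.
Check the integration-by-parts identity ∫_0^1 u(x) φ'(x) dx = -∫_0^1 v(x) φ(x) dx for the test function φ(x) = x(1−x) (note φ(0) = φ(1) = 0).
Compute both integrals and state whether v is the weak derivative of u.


LHS = -1/3, RHS = -1/2. No, v is not the weak derivative of u.

u(x) = 2*x**2 - 1, classical derivative u'(x) = 4*x.
φ(x) = x(1−x), so φ'(x) = 1 - 2*x.
Note φ(0) = φ(1) = 0, so the boundary term u·φ vanishes.
LHS = ∫_0^1 u(x) φ'(x) dx = ∫_0^1 (-4*x^3 + 2*x^2 + 2*x - 1) dx. Term by term:
  ∫_0^1 -4*x^3 dx = -1;  ∫_0^1 2*x^2 dx = 2/3;  ∫_0^1 2*x dx = 1;
  ∫_0^1 -1 dx = -1.
Sum: -1 + 2/3 + 1 − 1 = -1/3.
So LHS = -1/3.
∫_0^1 v(x) φ(x) dx = ∫_0^1 (-4*x^3 + 3*x^2 + x) dx. Term by term:
  ∫_0^1 -4*x^3 dx = -1;  ∫_0^1 3*x^2 dx = 1;  ∫_0^1 x dx = 1/2.
Sum: -1 + 1 + 1/2 = 1/2.
So RHS = -∫_0^1 v(x) φ(x) dx = -1/2.
LHS − RHS = 1/6 ≠ 0, so the identity fails.
(For a valid weak derivative the identity must hold for EVERY test function, in particular this one. The failure shows v is NOT the weak derivative of u.)
Correct weak derivative would be u'(x) = 4*x.


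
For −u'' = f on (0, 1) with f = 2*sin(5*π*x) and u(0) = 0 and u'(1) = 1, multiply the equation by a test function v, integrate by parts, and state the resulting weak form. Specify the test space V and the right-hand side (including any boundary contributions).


V = {v ∈ H^1(0, 1) : v(0) = 0} (test functions vanish at x = 0 where u is specified); weak form: ∫_0^1 u'v' dx = ∫_0^1 (2*sin(5*π*x)) v dx + v(1) for all v ∈ V.

Multiply both sides by a test function v and integrate from 0 to 1:
  ∫_0^1 −u''(x) v(x) dx = ∫_0^1 f(x) v(x) dx.
Integrate the LHS by parts once:
  ∫_0^1 −u'' v dx = −[u'(x) v(x)]_0^1 + ∫_0^1 u'(x) v'(x) dx.
Thus ∫_0^1 u'(x) v'(x) dx = ∫_0^1 f(x) v(x) dx + [u'(x) v(x)]_0^1.
Choose V so that boundary terms are either known or forced to vanish.
Mixed BC: u(0) = 0 (Dirichlet) and u'(1) = 1 (Neumann). Define V = {v ∈ H^1(0, 1) : v(0) = 0}. Then [u' v]_0^1 = u'(1)·v(1) − u'(0)·0 = v(1).
Weak formulation: find u (satisfying any essential BC) such that ∫_0^1 u'(x) v'(x) dx = ∫_0^1 f v dx + v(1) for all v ∈ V (Dirichlet at 0 absorbed into V; Neumann datum at x = 1 contributes the boundary term).
Substituting f(x) = 2*sin(5*π*x), the right-hand side is ∫_0^1 (2*sin(5*π*x)) v dx + v(1).


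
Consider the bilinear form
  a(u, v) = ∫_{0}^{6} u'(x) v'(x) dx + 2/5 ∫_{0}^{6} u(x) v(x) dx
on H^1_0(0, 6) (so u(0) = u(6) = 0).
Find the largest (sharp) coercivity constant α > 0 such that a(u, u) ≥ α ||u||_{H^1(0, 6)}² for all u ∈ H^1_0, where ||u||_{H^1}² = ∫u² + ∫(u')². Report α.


α = (π^2 + 72/5)/(π^2 + 36)

Coercivity of a(·,·) on H^1_0(0, 6) means a(u, u) ≥ α ||u||_{H^1}² for every u ∈ H^1_0.
The interval has length L = 6, and Poincaré/coercivity depend only on L. Here a(u, u) = ∫(u')² + (2/5)·∫u².
Here 0 < c = 2/5 < 1. The condition a(u,u) ≥ α||u||_{H^1}² reads (1−α)∫(u')² ≥ (α−c)∫u². Any admissible α is ≤ 1 (rapidly oscillating u have ∫u²/∫(u')² → 0), and α = 1 would force 0 ≥ (1−c)∫u², impossible since c < 1; so 1−α > 0. By the sharp Poincaré inequality on H^1_0 of an interval of length L, ∫(u')² ≥ (π/L)²∫u² with equality for the first sine mode sin(π(x−x₀)/L) (x₀ the left endpoint), so the inequality holds for all u iff (1−α)(π/L)² ≥ α − c, i.e. α ≤ ((π/L)² + c)/((π/L)² + 1) = (1 + c(L/π)²)/(1 + (L/π)²). With (π/L)² = π^2/36 and c = 2/5, the largest admissible constant is α = ((π/L)² + c)/((π/L)² + 1).
Simplifying, α = (π^2 + 72/5)/(π^2 + 36).


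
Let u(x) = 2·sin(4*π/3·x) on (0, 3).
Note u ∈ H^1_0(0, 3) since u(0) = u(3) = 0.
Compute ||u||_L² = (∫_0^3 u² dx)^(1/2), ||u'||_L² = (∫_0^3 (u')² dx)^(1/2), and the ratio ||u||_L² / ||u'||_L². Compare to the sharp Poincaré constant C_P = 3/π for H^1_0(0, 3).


||u||_L² / ||u'||_L² = 3/(4*π) < C_P = 3/π.

u(x) = 2·sin(4*π/3·x), so u'(x) = 8*π*cos(4*π*x/3)/3.
Writing u(x) = A·sin(kπx/L) with A = 2 and k = 4, use ∫_0^L sin²(kπx/L) dx = L/2 and ∫_0^L cos²(kπx/L) dx = L/2.
u² = 4·sin²(4*π/3·x) and (u')² = 64*π^2/9·cos²(4*π/3·x), and each of sin², cos² integrates to L/2 = 3/2 over (0, 3).
∫_0^3 u² dx = 6, so ||u||_L² = sqrt(6).
∫_0^3 (u')² dx = 32*π^2/3, so ||u'||_L² = 4*sqrt(6)*π/3.
Ratio ||u||_L² / ||u'||_L² = 3/(4*π).
Sharp Poincaré constant on H^1_0(0, 3) is C_P = L/π = 3/π, achieved by sin(π/3·x).
This is the k = 4 harmonic; the ratio L/(kπ) is strictly less than C_P = L/π, consistent with the sharp inequality ||u||_L² ≤ C_P ||u'||_L².


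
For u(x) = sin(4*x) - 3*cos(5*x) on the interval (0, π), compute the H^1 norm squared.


||u||_{H^1(0,π)}^2 = 416/3 + 251*π/2

u'(x) = 15*sin(5*x) + 4*cos(4*x).
Expand u² and (u')² and integrate term by term on (0, π), using: for integers n ≥ 1, ∫_0^π sin²(nx) dx = ∫_0^π cos²(nx) dx = π/2; for n ≠ n', ∫_0^π sin(nx)sin(n'x) dx = ∫_0^π cos(nx)cos(n'x) dx = 0; and by product-to-sum, ∫_0^π sin(nx)cos(n'x) dx = ½∫_0^π [sin((n+n')x) + sin((n−n')x)] dx, which is 0 when n+n' is even and 2n/(n²−n'²) when n+n' is odd (it need not vanish on (0, π)).
  u² squared terms: (-3)²·∫cos(5x)² dx = 9·π/2 = 9*π/2;  (1)²·∫sin(4x)² dx = 1·π/2 = π/2.
  u² cross terms: 2·(-3)·(1)·∫cos(5x)·sin(4x) dx = -6·(-8/9) = 16/3.
  So ∫_0^π u² dx = 9*π/2 + π/2 + 16/3 = 16/3 + 5*π.
  (u')² squared terms: (4)²·∫cos(4x)² dx = 16·π/2 = 8*π;  (15)²·∫sin(5x)² dx = 225·π/2 = 225*π/2.
  (u')² cross terms: 2·(4)·(15)·∫cos(4x)·sin(5x) dx = 120·(10/9) = 400/3.
  So ∫_0^π (u')² dx = 8*π + 225*π/2 + 400/3 = 400/3 + 241*π/2.
||u||_{H^1}^2 = (16/3 + 5*π) + (400/3 + 241*π/2) = 416/3 + 251*π/2.


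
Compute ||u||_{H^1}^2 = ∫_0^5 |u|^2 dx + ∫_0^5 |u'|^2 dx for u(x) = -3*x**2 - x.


||u||_{H^1}^2 = 49555/6

The H^1 norm (squared) on an interval (0, L) is
  ||u||_{H^1}^2 = ∫_0^L u(x)^2 dx + ∫_0^L u'(x)^2 dx.
Compute u'(x) = -6*x - 1.
Then u(x)^2 = 9*x**4 + 6*x**3 + x**2 and u'(x)^2 = 36*x**2 + 12*x + 1.
Integrate each monomial from 0 to 5 using ∫_0^5 c·x^n dx = c·5^(n+1)/(n+1):
  ∫_0^5 u(x)^2 dx = ∫_0^5 (9*x^4 + 6*x^3 + x^2) dx. Term by term:
    ∫_0^5 9*x^4 dx = 5625;  ∫_0^5 6*x^3 dx = 1875/2;  ∫_0^5 x^2 dx = 125/3.
  Sum: 5625 + 1875/2 + 125/3 = 39625/6.
  ∫_0^5 u'(x)^2 dx = ∫_0^5 (36*x^2 + 12*x + 1) dx. Term by term:
    ∫_0^5 36*x^2 dx = 1500;  ∫_0^5 12*x dx = 150;  ∫_0^5 1 dx = 5.
  Sum: 1500 + 150 + 5 = 1655.
Adding: ||u||_{H^1}^2 = 39625/6 + 1655 = 49555/6.


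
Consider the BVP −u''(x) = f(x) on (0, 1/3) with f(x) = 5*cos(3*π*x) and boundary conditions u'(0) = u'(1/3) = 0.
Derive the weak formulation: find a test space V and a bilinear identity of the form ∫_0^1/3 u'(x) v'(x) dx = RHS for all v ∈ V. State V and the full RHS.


V = H^1(0, 1/3) (no boundary constraint on v; u is determined up to an additive constant); weak form: ∫_0^1/3 u'v' dx = ∫_0^1/3 (5*cos(3*π*x)) v dx for all v ∈ V.

Multiply both sides by a test function v and integrate from 0 to 1/3:
  ∫_0^1/3 −u''(x) v(x) dx = ∫_0^1/3 f(x) v(x) dx.
Integrate the LHS by parts once:
  ∫_0^1/3 −u'' v dx = −[u'(x) v(x)]_0^1/3 + ∫_0^1/3 u'(x) v'(x) dx.
Thus ∫_0^1/3 u'(x) v'(x) dx = ∫_0^1/3 f(x) v(x) dx + [u'(x) v(x)]_0^1/3.
Choose V so that boundary terms are either known or forced to vanish.
u has homogeneous Neumann: u'(0) = u'(1/3) = 0. So [u' v]_0^1/3 = 0·v(1/3) − 0·v(0) = 0 for any v; take V = H^1(0, 1/3).
Weak formulation: find u (satisfying any essential BC) such that ∫_0^1/3 u'(x) v'(x) dx = ∫_0^1/3 f v dx for all v ∈ V (homogeneous Neumann, so boundary terms vanish).
Substituting f(x) = 5*cos(3*π*x), the right-hand side is ∫_0^1/3 (5*cos(3*π*x)) v dx.
Compatibility check (pure Neumann): taking v ≡ 1 ∈ V gives 0 = ∫_0^1/3 f dx + (0) − (0), i.e. ∫_0^1/3 f dx must equal u'(0) − u'(1/3) = 0. Indeed ∫_0^1/3 (5*cos(3*π*x)) dx = 0, so the data are compatible. The solution is then unique only up to an additive constant (fix it e.g. by requiring ∫_0^1/3 u dx = 0).


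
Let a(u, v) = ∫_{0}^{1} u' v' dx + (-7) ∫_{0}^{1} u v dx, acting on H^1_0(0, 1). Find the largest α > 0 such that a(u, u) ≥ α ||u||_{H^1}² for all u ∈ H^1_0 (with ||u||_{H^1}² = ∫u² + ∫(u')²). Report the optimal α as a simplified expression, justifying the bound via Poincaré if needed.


α = (-7 + π^2)/(1 + π^2)

Coercivity of a(·,·) on H^1_0(0, 1) means a(u, u) ≥ α ||u||_{H^1}² for every u ∈ H^1_0.
The interval has length L = 1, and Poincaré/coercivity depend only on L. Here a(u, u) = ∫(u')² + (-7)·∫u².
Here c = -7 < 0 with |c| < (π/L)² = π^2, so coercivity still holds. The condition a(u,u) ≥ α||u||_{H^1}² reads (1−α)∫(u')² ≥ (α−c)∫u². Any admissible α is ≤ 1 (rapidly oscillating u have ∫u²/∫(u')² → 0), and α = 1 would force 0 ≥ (1−c)∫u², impossible since c < 1; so 1−α > 0. By the sharp Poincaré inequality on H^1_0 of an interval of length L, ∫(u')² ≥ (π/L)²∫u² with equality for the first sine mode sin(π(x−x₀)/L) (x₀ the left endpoint), so the inequality holds for all u iff (1−α)(π/L)² ≥ α − c, i.e. α ≤ ((π/L)² + c)/((π/L)² + 1) = (1 + c(L/π)²)/(1 + (L/π)²). (Direct route, valid since c ≤ 0: Poincaré gives c∫u² ≥ c(L/π)²∫(u')², so a(u,u) ≥ (1 + c(L/π)²)∫(u')², while ||u||_{H^1}² ≤ (1 + (L/π)²)∫(u')²; dividing yields the same α.) With (π/L)² = π^2 and c = -7, the largest admissible constant is α = ((π/L)² + c)/((π/L)² + 1).
Simplifying, α = (-7 + π^2)/(1 + π^2).


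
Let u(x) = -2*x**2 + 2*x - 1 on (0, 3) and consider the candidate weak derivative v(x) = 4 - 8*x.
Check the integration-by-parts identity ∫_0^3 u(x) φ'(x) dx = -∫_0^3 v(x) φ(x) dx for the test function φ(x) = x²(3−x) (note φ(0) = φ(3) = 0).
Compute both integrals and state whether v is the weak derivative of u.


LHS = 351/10, RHS = 351/5. No, v is not the weak derivative of u.

u(x) = -2*x**2 + 2*x - 1, classical derivative u'(x) = 2 - 4*x.
φ(x) = x²(3−x), so φ'(x) = 3*x*(2 - x).
Note φ(0) = φ(3) = 0, so the boundary term u·φ vanishes.
LHS = ∫_0^3 u(x) φ'(x) dx = ∫_0^3 (6*x^4 - 18*x^3 + 15*x^2 - 6*x) dx. Term by term:
  ∫_0^3 6*x^4 dx = 1458/5;  ∫_0^3 -18*x^3 dx = -729/2;  ∫_0^3 15*x^2 dx = 135;
  ∫_0^3 -6*x dx = -27.
Sum: 1458/5 − 729/2 + 135 − 27 = 351/10.
So LHS = 351/10.
∫_0^3 v(x) φ(x) dx = ∫_0^3 (8*x^4 - 28*x^3 + 12*x^2) dx. Term by term:
  ∫_0^3 8*x^4 dx = 1944/5;  ∫_0^3 -28*x^3 dx = -567;  ∫_0^3 12*x^2 dx = 108.
Sum: 1944/5 − 567 + 108 = -351/5.
So RHS = -∫_0^3 v(x) φ(x) dx = 351/5.
LHS − RHS = -351/10 ≠ 0, so the identity fails.
(For a valid weak derivative the identity must hold for EVERY test function, in particular this one. The failure shows v is NOT the weak derivative of u.)
Correct weak derivative would be u'(x) = 2 - 4*x.


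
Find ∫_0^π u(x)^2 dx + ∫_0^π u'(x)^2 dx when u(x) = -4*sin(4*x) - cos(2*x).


||u||_{H^1(0,π)}^2 = 277*π/2

u'(x) = 2*sin(2*x) - 16*cos(4*x).
Expand u² and (u')² and integrate term by term on (0, π), using: for integers n ≥ 1, ∫_0^π sin²(nx) dx = ∫_0^π cos²(nx) dx = π/2; for n ≠ n', ∫_0^π sin(nx)sin(n'x) dx = ∫_0^π cos(nx)cos(n'x) dx = 0; and by product-to-sum, ∫_0^π sin(nx)cos(n'x) dx = ½∫_0^π [sin((n+n')x) + sin((n−n')x)] dx, which is 0 when n+n' is even and 2n/(n²−n'²) when n+n' is odd (it need not vanish on (0, π)).
  u² squared terms: (-1)²·∫cos(2x)² dx = 1·π/2 = π/2;  (-4)²·∫sin(4x)² dx = 16·π/2 = 8*π.
  u² cross terms: 2·(-1)·(-4)·∫cos(2x)·sin(4x) dx = 8·(0) = 0.
  So ∫_0^π u² dx = π/2 + 8*π + 0 = 17*π/2.
  (u')² squared terms: (-16)²·∫cos(4x)² dx = 256·π/2 = 128*π;  (2)²·∫sin(2x)² dx = 4·π/2 = 2*π.
  (u')² cross terms: 2·(-16)·(2)·∫cos(4x)·sin(2x) dx = -64·(0) = 0.
  So ∫_0^π (u')² dx = 128*π + 2*π + 0 = 130*π.
||u||_{H^1}^2 = (17*π/2) + (130*π) = 277*π/2.


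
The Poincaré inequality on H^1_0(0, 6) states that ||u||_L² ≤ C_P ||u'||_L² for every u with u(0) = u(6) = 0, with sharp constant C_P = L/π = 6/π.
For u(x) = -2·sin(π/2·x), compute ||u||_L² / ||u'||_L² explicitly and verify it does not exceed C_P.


||u||_L² / ||u'||_L² = 2/π < C_P = 6/π.

u(x) = -2·sin(π/2·x), so u'(x) = -π*cos(π*x/2).
Writing u(x) = A·sin(kπx/L) with A = -2 and k = 3, use ∫_0^L sin²(kπx/L) dx = L/2 and ∫_0^L cos²(kπx/L) dx = L/2.
u² = 4·sin²(π/2·x) and (u')² = π^2·cos²(π/2·x), and each of sin², cos² integrates to L/2 = 3 over (0, 6).
∫_0^6 u² dx = 12, so ||u||_L² = 2*sqrt(3).
∫_0^6 (u')² dx = 3*π^2, so ||u'||_L² = sqrt(3)*π.
Ratio ||u||_L² / ||u'||_L² = 2/π.
Sharp Poincaré constant on H^1_0(0, 6) is C_P = L/π = 6/π, achieved by sin(π/6·x).
This is the k = 3 harmonic; the ratio L/(kπ) is strictly less than C_P = L/π, consistent with the sharp inequality ||u||_L² ≤ C_P ||u'||_L².


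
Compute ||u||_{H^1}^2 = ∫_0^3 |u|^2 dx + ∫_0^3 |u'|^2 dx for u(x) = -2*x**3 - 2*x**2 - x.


||u||_{H^1}^2 = 199959/35

The H^1 norm (squared) on an interval (0, L) is
  ||u||_{H^1}^2 = ∫_0^L u(x)^2 dx + ∫_0^L u'(x)^2 dx.
Compute u'(x) = -6*x**2 - 4*x - 1.
Then u(x)^2 = 4*x**6 + 8*x**5 + 8*x**4 + 4*x**3 + x**2 and u'(x)^2 = 36*x**4 + 48*x**3 + 28*x**2 + 8*x + 1.
Integrate each monomial from 0 to 3 using ∫_0^3 c·x^n dx = c·3^(n+1)/(n+1):
  ∫_0^3 u(x)^2 dx = ∫_0^3 (4*x^6 + 8*x^5 + 8*x^4 + 4*x^3 + x^2) dx. Term by term:
    ∫_0^3 4*x^6 dx = 8748/7;  ∫_0^3 8*x^5 dx = 972;  ∫_0^3 8*x^4 dx = 1944/5;
    ∫_0^3 4*x^3 dx = 81;  ∫_0^3 x^2 dx = 9.
  Sum: 8748/7 + 972 + 1944/5 + 81 + 9 = 94518/35.
  ∫_0^3 u'(x)^2 dx = ∫_0^3 (36*x^4 + 48*x^3 + 28*x^2 + 8*x + 1) dx. Term by term:
    ∫_0^3 36*x^4 dx = 8748/5;  ∫_0^3 48*x^3 dx = 972;  ∫_0^3 28*x^2 dx = 252;
    ∫_0^3 8*x dx = 36;  ∫_0^3 1 dx = 3.
  Sum: 8748/5 + 972 + 252 + 36 + 3 = 15063/5.
Adding: ||u||_{H^1}^2 = 94518/35 + 15063/5 = 199959/35.


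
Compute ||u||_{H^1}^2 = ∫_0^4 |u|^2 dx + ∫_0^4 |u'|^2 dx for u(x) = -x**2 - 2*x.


||u||_{H^1}^2 = 10672/15

The H^1 norm (squared) on an interval (0, L) is
  ||u||_{H^1}^2 = ∫_0^L u(x)^2 dx + ∫_0^L u'(x)^2 dx.
Compute u'(x) = -2*x - 2.
Then u(x)^2 = x**4 + 4*x**3 + 4*x**2 and u'(x)^2 = 4*x**2 + 8*x + 4.
Integrate each monomial from 0 to 4 using ∫_0^4 c·x^n dx = c·4^(n+1)/(n+1):
  ∫_0^4 u(x)^2 dx = ∫_0^4 (x^4 + 4*x^3 + 4*x^2) dx. Term by term:
    ∫_0^4 x^4 dx = 1024/5;  ∫_0^4 4*x^3 dx = 256;  ∫_0^4 4*x^2 dx = 256/3.
  Sum: 1024/5 + 256 + 256/3 = 8192/15.
  ∫_0^4 u'(x)^2 dx = ∫_0^4 (4*x^2 + 8*x + 4) dx. Term by term:
    ∫_0^4 4*x^2 dx = 256/3;  ∫_0^4 8*x dx = 64;  ∫_0^4 4 dx = 16.
  Sum: 256/3 + 64 + 16 = 496/3.
Adding: ||u||_{H^1}^2 = 8192/15 + 496/3 = 10672/15.


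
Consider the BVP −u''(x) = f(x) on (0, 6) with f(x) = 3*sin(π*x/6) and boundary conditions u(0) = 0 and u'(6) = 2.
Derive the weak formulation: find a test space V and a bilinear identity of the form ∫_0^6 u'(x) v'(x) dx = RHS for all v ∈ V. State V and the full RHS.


V = {v ∈ H^1(0, 6) : v(0) = 0} (test functions vanish at x = 0 where u is specified); weak form: ∫_0^6 u'v' dx = ∫_0^6 (3*sin(π*x/6)) v dx + 2·v(6) for all v ∈ V.

Multiply both sides by a test function v and integrate from 0 to 6:
  ∫_0^6 −u''(x) v(x) dx = ∫_0^6 f(x) v(x) dx.
Integrate the LHS by parts once:
  ∫_0^6 −u'' v dx = −[u'(x) v(x)]_0^6 + ∫_0^6 u'(x) v'(x) dx.
Thus ∫_0^6 u'(x) v'(x) dx = ∫_0^6 f(x) v(x) dx + [u'(x) v(x)]_0^6.
Choose V so that boundary terms are either known or forced to vanish.
Mixed BC: u(0) = 0 (Dirichlet) and u'(6) = 2 (Neumann). Define V = {v ∈ H^1(0, 6) : v(0) = 0}. Then [u' v]_0^6 = u'(6)·v(6) − u'(0)·0 = 2·v(6).
Weak formulation: find u (satisfying any essential BC) such that ∫_0^6 u'(x) v'(x) dx = ∫_0^6 f v dx + 2·v(6) for all v ∈ V (Dirichlet at 0 absorbed into V; Neumann datum at x = 6 contributes the boundary term).
Substituting f(x) = 3*sin(π*x/6), the right-hand side is ∫_0^6 (3*sin(π*x/6)) v dx + 2·v(6).


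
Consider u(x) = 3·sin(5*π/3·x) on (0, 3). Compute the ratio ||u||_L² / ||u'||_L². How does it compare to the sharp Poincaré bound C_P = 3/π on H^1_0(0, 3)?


||u||_L² / ||u'||_L² = 3/(5*π) < C_P = 3/π.

u(x) = 3·sin(5*π/3·x), so u'(x) = 5*π*cos(5*π*x/3).
Writing u(x) = A·sin(kπx/L) with A = 3 and k = 5, use ∫_0^L sin²(kπx/L) dx = L/2 and ∫_0^L cos²(kπx/L) dx = L/2.
u² = 9·sin²(5*π/3·x) and (u')² = 25*π^2·cos²(5*π/3·x), and each of sin², cos² integrates to L/2 = 3/2 over (0, 3).
∫_0^3 u² dx = 27/2, so ||u||_L² = 3*sqrt(6)/2.
∫_0^3 (u')² dx = 75*π^2/2, so ||u'||_L² = 5*sqrt(6)*π/2.
Ratio ||u||_L² / ||u'||_L² = 3/(5*π).
Sharp Poincaré constant on H^1_0(0, 3) is C_P = L/π = 3/π, achieved by sin(π/3·x).
This is the k = 5 harmonic; the ratio L/(kπ) is strictly less than C_P = L/π, consistent with the sharp inequality ||u||_L² ≤ C_P ||u'||_L².


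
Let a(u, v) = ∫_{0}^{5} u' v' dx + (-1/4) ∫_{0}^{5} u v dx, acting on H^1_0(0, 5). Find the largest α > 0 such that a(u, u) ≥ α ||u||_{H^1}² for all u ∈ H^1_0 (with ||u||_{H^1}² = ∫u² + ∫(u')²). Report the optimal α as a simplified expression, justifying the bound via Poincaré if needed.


α = (-25/4 + π^2)/(π^2 + 25)

Coercivity of a(·,·) on H^1_0(0, 5) means a(u, u) ≥ α ||u||_{H^1}² for every u ∈ H^1_0.
The interval has length L = 5, and Poincaré/coercivity depend only on L. Here a(u, u) = ∫(u')² + (-1/4)·∫u².
Here c = -1/4 < 0 with |c| < (π/L)² = π^2/25, so coercivity still holds. The condition a(u,u) ≥ α||u||_{H^1}² reads (1−α)∫(u')² ≥ (α−c)∫u². Any admissible α is ≤ 1 (rapidly oscillating u have ∫u²/∫(u')² → 0), and α = 1 would force 0 ≥ (1−c)∫u², impossible since c < 1; so 1−α > 0. By the sharp Poincaré inequality on H^1_0 of an interval of length L, ∫(u')² ≥ (π/L)²∫u² with equality for the first sine mode sin(π(x−x₀)/L) (x₀ the left endpoint), so the inequality holds for all u iff (1−α)(π/L)² ≥ α − c, i.e. α ≤ ((π/L)² + c)/((π/L)² + 1) = (1 + c(L/π)²)/(1 + (L/π)²). (Direct route, valid since c ≤ 0: Poincaré gives c∫u² ≥ c(L/π)²∫(u')², so a(u,u) ≥ (1 + c(L/π)²)∫(u')², while ||u||_{H^1}² ≤ (1 + (L/π)²)∫(u')²; dividing yields the same α.) With (π/L)² = π^2/25 and c = -1/4, the largest admissible constant is α = ((π/L)² + c)/((π/L)² + 1).
Simplifying, α = (-25/4 + π^2)/(π^2 + 25).


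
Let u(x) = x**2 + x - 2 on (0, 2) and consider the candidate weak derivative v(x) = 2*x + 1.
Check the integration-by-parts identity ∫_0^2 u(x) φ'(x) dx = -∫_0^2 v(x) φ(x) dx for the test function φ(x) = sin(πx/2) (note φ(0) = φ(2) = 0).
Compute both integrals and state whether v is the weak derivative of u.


LHS = -12/π, RHS = -12/π. Yes, v = u' weakly.

u(x) = x**2 + x - 2, classical derivative u'(x) = 2*x + 1.
φ(x) = sin(πx/2), so φ'(x) = π*cos(π*x/2)/2.
Note φ(0) = φ(2) = 0, so the boundary term u·φ vanishes.
LHS = ∫_0^2 u(x) φ'(x) dx = ∫_0^2 (π*x^2*cos(π*x/2)/2 + π*x*cos(π*x/2)/2 - π*cos(π*x/2)) dx. Term by term:
  ∫_0^2 -π*cos(π*x/2) dx = 0;  ∫_0^2 π*x*cos(π*x/2)/2 dx = -4/π;  ∫_0^2 π*x^2*cos(π*x/2)/2 dx = -8/π.
Sum: 0 − 4/π − 8/π = -12/π.
So LHS = -12/π.
∫_0^2 v(x) φ(x) dx = ∫_0^2 (2*x*sin(π*x/2) + sin(π*x/2)) dx. Term by term:
  ∫_0^2 2*x*sin(π*x/2) dx = 8/π;  ∫_0^2 sin(π*x/2) dx = 4/π.
Sum: 8/π + 4/π = 12/π.
So RHS = -∫_0^2 v(x) φ(x) dx = -12/π.
LHS = RHS, so the identity holds for this test φ.
Moreover u is smooth here and v(x) = u'(x) = 2*x + 1 pointwise, so the identity holds for every test function. Hence v is the weak derivative of u.


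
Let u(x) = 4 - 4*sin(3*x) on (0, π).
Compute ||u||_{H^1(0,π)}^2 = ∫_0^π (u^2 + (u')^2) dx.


||u||_{H^1(0,π)}^2 = -64/3 + 96*π

u'(x) = -12*cos(3*x).
Expand u² and (u')² and integrate term by term on (0, π), using: for integers n ≥ 1, ∫_0^π sin²(nx) dx = ∫_0^π cos²(nx) dx = π/2; for n ≠ n', ∫_0^π sin(nx)sin(n'x) dx = ∫_0^π cos(nx)cos(n'x) dx = 0; and by product-to-sum, ∫_0^π sin(nx)cos(n'x) dx = ½∫_0^π [sin((n+n')x) + sin((n−n')x)] dx, which is 0 when n+n' is even and 2n/(n²−n'²) when n+n' is odd (it need not vanish on (0, π)). For the constant mode: ∫_0^π 1 dx = π, ∫_0^π cos(nx) dx = 0, ∫_0^π sin(nx) dx = (1−(−1)^n)/n.
  u² squared terms: (4)²·∫1 dx = 16·π = 16*π;  (-4)²·∫sin(3x)² dx = 16·π/2 = 8*π.
  u² cross terms: 2·(4)·(-4)·∫1·sin(3x) dx = -32·(2/3) = -64/3.
  So ∫_0^π u² dx = 16*π + 8*π − 64/3 = -64/3 + 24*π.
  (u')² squared terms: (-12)²·∫cos(3x)² dx = 144·π/2 = 72*π.
  So ∫_0^π (u')² dx = 72*π.
||u||_{H^1}^2 = (-64/3 + 24*π) + (72*π) = -64/3 + 96*π.


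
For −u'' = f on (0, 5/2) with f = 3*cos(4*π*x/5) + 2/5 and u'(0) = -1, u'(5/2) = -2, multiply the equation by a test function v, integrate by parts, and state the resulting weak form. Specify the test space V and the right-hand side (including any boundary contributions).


V = H^1(0, 5/2) (v unrestricted at boundary; u is determined up to an additive constant); weak form: ∫_0^5/2 u'v' dx = ∫_0^5/2 (3*cos(4*π*x/5) + 2/5) v dx − 2·v(5/2) + v(0) for all v ∈ V.

Multiply both sides by a test function v and integrate from 0 to 5/2:
  ∫_0^5/2 −u''(x) v(x) dx = ∫_0^5/2 f(x) v(x) dx.
Integrate the LHS by parts once:
  ∫_0^5/2 −u'' v dx = −[u'(x) v(x)]_0^5/2 + ∫_0^5/2 u'(x) v'(x) dx.
Thus ∫_0^5/2 u'(x) v'(x) dx = ∫_0^5/2 f(x) v(x) dx + [u'(x) v(x)]_0^5/2.
Choose V so that boundary terms are either known or forced to vanish.
u has inhomogeneous Neumann u'(0) = -1, u'(5/2) = -2. [u' v]_0^5/2 = (-2)·v(5/2) − (-1)·v(0) = − 2·v(5/2) + v(0). Take V = H^1(0, 5/2); boundary term becomes part of RHS.
Weak formulation: find u (satisfying any essential BC) such that ∫_0^5/2 u'(x) v'(x) dx = ∫_0^5/2 f v dx − 2·v(5/2) + v(0) for all v ∈ V (Neumann data are natural BCs: they enter the RHS as boundary terms).
Substituting f(x) = 3*cos(4*π*x/5) + 2/5, the right-hand side is ∫_0^5/2 (3*cos(4*π*x/5) + 2/5) v dx − 2·v(5/2) + v(0).
Compatibility check (pure Neumann): taking v ≡ 1 ∈ V gives 0 = ∫_0^5/2 f dx + (-2) − (-1), i.e. ∫_0^5/2 f dx must equal u'(0) − u'(5/2) = 1. Indeed ∫_0^5/2 (3*cos(4*π*x/5) + 2/5) dx = 1, so the data are compatible. The solution is then unique only up to an additive constant (fix it e.g. by requiring ∫_0^5/2 u dx = 0).


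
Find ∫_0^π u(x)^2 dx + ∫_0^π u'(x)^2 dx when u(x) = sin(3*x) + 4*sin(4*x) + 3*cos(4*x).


||u||_{H^1(0,π)}^2 = -612/7 + 435*π/2

u'(x) = -12*sin(4*x) + 3*cos(3*x) + 16*cos(4*x).
Expand u² and (u')² and integrate term by term on (0, π), using: for integers n ≥ 1, ∫_0^π sin²(nx) dx = ∫_0^π cos²(nx) dx = π/2; for n ≠ n', ∫_0^π sin(nx)sin(n'x) dx = ∫_0^π cos(nx)cos(n'x) dx = 0; and by product-to-sum, ∫_0^π sin(nx)cos(n'x) dx = ½∫_0^π [sin((n+n')x) + sin((n−n')x)] dx, which is 0 when n+n' is even and 2n/(n²−n'²) when n+n' is odd (it need not vanish on (0, π)).
  u² squared terms: (3)²·∫cos(4x)² dx = 9·π/2 = 9*π/2;  (4)²·∫sin(4x)² dx = 16·π/2 = 8*π;  (1)²·∫sin(3x)² dx = 1·π/2 = π/2.
  u² cross terms: 2·(3)·(4)·∫cos(4x)·sin(4x) dx = 24·(0) = 0;  2·(3)·(1)·∫cos(4x)·sin(3x) dx = 6·(-6/7) = -36/7;  2·(4)·(1)·∫sin(4x)·sin(3x) dx = 8·(0) = 0.
  So ∫_0^π u² dx = 9*π/2 + 8*π + π/2 + 0 − 36/7 + 0 = -36/7 + 13*π.
  (u')² squared terms: (-12)²·∫sin(4x)² dx = 144·π/2 = 72*π;  (3)²·∫cos(3x)² dx = 9·π/2 = 9*π/2;  (16)²·∫cos(4x)² dx = 256·π/2 = 128*π.
  (u')² cross terms: 2·(-12)·(3)·∫sin(4x)·cos(3x) dx = -72·(8/7) = -576/7;  2·(-12)·(16)·∫sin(4x)·cos(4x) dx = -384·(0) = 0;  2·(3)·(16)·∫cos(3x)·cos(4x) dx = 96·(0) = 0.
  So ∫_0^π (u')² dx = 72*π + 9*π/2 + 128*π − 576/7 + 0 + 0 = -576/7 + 409*π/2.
||u||_{H^1}^2 = (-36/7 + 13*π) + (-576/7 + 409*π/2) = -612/7 + 435*π/2.


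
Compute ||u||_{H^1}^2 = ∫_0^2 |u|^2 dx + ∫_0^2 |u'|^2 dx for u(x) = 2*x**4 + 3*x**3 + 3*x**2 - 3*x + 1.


||u||_{H^1}^2 = 1570792/315

The H^1 norm (squared) on an interval (0, L) is
  ||u||_{H^1}^2 = ∫_0^L u(x)^2 dx + ∫_0^L u'(x)^2 dx.
Compute u'(x) = 8*x**3 + 9*x**2 + 6*x - 3.
Then u(x)^2 = 4*x**8 + 12*x**7 + 21*x**6 + 6*x**5 - 5*x**4 - 12*x**3 + 15*x**2 - 6*x + 1 and u'(x)^2 = 64*x**6 + 144*x**5 + 177*x**4 + 60*x**3 - 18*x**2 - 36*x + 9.
Integrate each monomial from 0 to 2 using ∫_0^2 c·x^n dx = c·2^(n+1)/(n+1):
  ∫_0^2 u(x)^2 dx = ∫_0^2 (4*x^8 + 12*x^7 + 21*x^6 + 6*x^5 - 5*x^4 - 12*x^3 + 15*x^2 - 6*x + 1) dx. Term by term:
    ∫_0^2 4*x^8 dx = 2048/9;  ∫_0^2 12*x^7 dx = 384;  ∫_0^2 21*x^6 dx = 384;
    ∫_0^2 6*x^5 dx = 64;  ∫_0^2 -5*x^4 dx = -32;  ∫_0^2 -12*x^3 dx = -48;
    ∫_0^2 15*x^2 dx = 40;  ∫_0^2 -6*x dx = -12;  ∫_0^2 1 dx = 2.
  Sum: 2048/9 + 384 + 384 + 64 − 32 − 48 + 40 − 12 + 2 = 9086/9.
  ∫_0^2 u'(x)^2 dx = ∫_0^2 (64*x^6 + 144*x^5 + 177*x^4 + 60*x^3 - 18*x^2 - 36*x + 9) dx. Term by term:
    ∫_0^2 64*x^6 dx = 8192/7;  ∫_0^2 144*x^5 dx = 1536;  ∫_0^2 177*x^4 dx = 5664/5;
    ∫_0^2 60*x^3 dx = 240;  ∫_0^2 -18*x^2 dx = -48;  ∫_0^2 -36*x dx = -72;
    ∫_0^2 9 dx = 18.
  Sum: 8192/7 + 1536 + 5664/5 + 240 − 48 − 72 + 18 = 139198/35.
Adding: ||u||_{H^1}^2 = 9086/9 + 139198/35 = 1570792/315.


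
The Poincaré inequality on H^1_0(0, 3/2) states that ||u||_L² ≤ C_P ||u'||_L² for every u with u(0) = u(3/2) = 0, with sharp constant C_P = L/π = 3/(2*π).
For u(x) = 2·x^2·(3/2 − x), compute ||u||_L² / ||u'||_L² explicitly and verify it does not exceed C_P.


||u||_L² / ||u'||_L² = 3*sqrt(14)/28 < C_P = 3/(2*π).

u(x) = 2·x^2·(3/2 − x), so u'(x) = 6*x*(1 - x).
u(x) = 2·x^2·(3/2 − x) vanishes at x = 0 and x = 3/2, so u ∈ H^1_0(0, 3/2). Differentiate via the product rule and integrate the resulting polynomials term by term.
  ∫_0^3/2 u² dx = ∫_0^3/2 (4*x^6 - 12*x^5 + 9*x^4) dx. Term by term:
    ∫_0^3/2 4*x^6 dx = 2187/224;  ∫_0^3/2 -12*x^5 dx = -729/32;  ∫_0^3/2 9*x^4 dx = 2187/160.
  Sum: 2187/224 − 729/32 + 2187/160 = 729/1120.
  ∫_0^3/2 (u')² dx = ∫_0^3/2 (36*x^4 - 72*x^3 + 36*x^2) dx. Term by term:
    ∫_0^3/2 36*x^4 dx = 2187/40;  ∫_0^3/2 -72*x^3 dx = -729/8;  ∫_0^3/2 36*x^2 dx = 81/2.
  Sum: 2187/40 − 729/8 + 81/2 = 81/20.
∫_0^3/2 u² dx = 729/1120, so ||u||_L² = 27*sqrt(70)/280.
∫_0^3/2 (u')² dx = 81/20, so ||u'||_L² = 9*sqrt(5)/10.
Ratio ||u||_L² / ||u'||_L² = 3*sqrt(14)/28.
Sharp Poincaré constant on H^1_0(0, 3/2) is C_P = L/π = 3/(2*π), achieved by sin(2*π/3·x).
A polynomial bump cannot attain the sharp Poincaré constant (only the first sine eigenfunction does), so the ratio is strictly less than C_P, consistent with ||u||_L² ≤ C_P ||u'||_L².


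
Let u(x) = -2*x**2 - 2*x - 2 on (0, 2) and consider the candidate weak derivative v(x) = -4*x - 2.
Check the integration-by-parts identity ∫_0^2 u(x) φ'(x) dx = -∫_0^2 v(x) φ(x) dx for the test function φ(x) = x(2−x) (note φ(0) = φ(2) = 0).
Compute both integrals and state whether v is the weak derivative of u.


LHS = 8, RHS = 8. Yes, v = u' weakly.

u(x) = -2*x**2 - 2*x - 2, classical derivative u'(x) = -4*x - 2.
φ(x) = x(2−x), so φ'(x) = 2 - 2*x.
Note φ(0) = φ(2) = 0, so the boundary term u·φ vanishes.
LHS = ∫_0^2 u(x) φ'(x) dx = ∫_0^2 (4*x^3 - 4) dx. Term by term:
  ∫_0^2 4*x^3 dx = 16;  ∫_0^2 -4 dx = -8.
Sum: 16 − 8 = 8.
So LHS = 8.
∫_0^2 v(x) φ(x) dx = ∫_0^2 (4*x^3 - 6*x^2 - 4*x) dx. Term by term:
  ∫_0^2 4*x^3 dx = 16;  ∫_0^2 -6*x^2 dx = -16;  ∫_0^2 -4*x dx = -8.
Sum: 16 − 16 − 8 = -8.
So RHS = -∫_0^2 v(x) φ(x) dx = 8.
LHS = RHS, so the identity holds for this test φ.
Moreover u is smooth here and v(x) = u'(x) = -4*x - 2 pointwise, so the identity holds for every test function. Hence v is the weak derivative of u.


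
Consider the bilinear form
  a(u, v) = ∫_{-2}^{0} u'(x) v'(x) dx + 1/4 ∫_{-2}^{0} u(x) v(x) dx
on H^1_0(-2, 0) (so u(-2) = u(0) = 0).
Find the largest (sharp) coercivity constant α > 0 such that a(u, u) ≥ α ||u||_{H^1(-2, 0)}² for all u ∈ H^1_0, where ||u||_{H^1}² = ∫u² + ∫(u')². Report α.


α = (1 + π^2)/(4 + π^2)

Coercivity of a(·,·) on H^1_0(-2, 0) means a(u, u) ≥ α ||u||_{H^1}² for every u ∈ H^1_0.
The interval has length L = 2, and Poincaré/coercivity depend only on L. Here a(u, u) = ∫(u')² + (1/4)·∫u².
Here 0 < c = 1/4 < 1. The condition a(u,u) ≥ α||u||_{H^1}² reads (1−α)∫(u')² ≥ (α−c)∫u². Any admissible α is ≤ 1 (rapidly oscillating u have ∫u²/∫(u')² → 0), and α = 1 would force 0 ≥ (1−c)∫u², impossible since c < 1; so 1−α > 0. By the sharp Poincaré inequality on H^1_0 of an interval of length L, ∫(u')² ≥ (π/L)²∫u² with equality for the first sine mode sin(π(x−x₀)/L) (x₀ the left endpoint), so the inequality holds for all u iff (1−α)(π/L)² ≥ α − c, i.e. α ≤ ((π/L)² + c)/((π/L)² + 1) = (1 + c(L/π)²)/(1 + (L/π)²). With (π/L)² = π^2/4 and c = 1/4, the largest admissible constant is α = ((π/L)² + c)/((π/L)² + 1).
Simplifying, α = (1 + π^2)/(4 + π^2).


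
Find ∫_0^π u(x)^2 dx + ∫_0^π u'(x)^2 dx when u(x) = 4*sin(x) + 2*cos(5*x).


||u||_{H^1(0,π)}^2 = 68*π

u'(x) = -10*sin(5*x) + 4*cos(x).
Expand u² and (u')² and integrate term by term on (0, π), using: for integers n ≥ 1, ∫_0^π sin²(nx) dx = ∫_0^π cos²(nx) dx = π/2; for n ≠ n', ∫_0^π sin(nx)sin(n'x) dx = ∫_0^π cos(nx)cos(n'x) dx = 0; and by product-to-sum, ∫_0^π sin(nx)cos(n'x) dx = ½∫_0^π [sin((n+n')x) + sin((n−n')x)] dx, which is 0 when n+n' is even and 2n/(n²−n'²) when n+n' is odd (it need not vanish on (0, π)).
  u² squared terms: (2)²·∫cos(5x)² dx = 4·π/2 = 2*π;  (4)²·∫sin(x)² dx = 16·π/2 = 8*π.
  u² cross terms: 2·(2)·(4)·∫cos(5x)·sin(x) dx = 16·(0) = 0.
  So ∫_0^π u² dx = 2*π + 8*π + 0 = 10*π.
  (u')² squared terms: (-10)²·∫sin(5x)² dx = 100·π/2 = 50*π;  (4)²·∫cos(x)² dx = 16·π/2 = 8*π.
  (u')² cross terms: 2·(-10)·(4)·∫sin(5x)·cos(x) dx = -80·(0) = 0.
  So ∫_0^π (u')² dx = 50*π + 8*π + 0 = 58*π.
||u||_{H^1}^2 = (10*π) + (58*π) = 68*π.


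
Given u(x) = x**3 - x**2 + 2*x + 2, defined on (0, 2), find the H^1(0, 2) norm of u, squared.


||u||_{H^1}^2 = 10208/105

The H^1 norm (squared) on an interval (0, L) is
  ||u||_{H^1}^2 = ∫_0^L u(x)^2 dx + ∫_0^L u'(x)^2 dx.
Compute u'(x) = 3*x**2 - 2*x + 2.
Then u(x)^2 = x**6 - 2*x**5 + 5*x**4 + 8*x + 4 and u'(x)^2 = 9*x**4 - 12*x**3 + 16*x**2 - 8*x + 4.
Integrate each monomial from 0 to 2 using ∫_0^2 c·x^n dx = c·2^(n+1)/(n+1):
  ∫_0^2 u(x)^2 dx = ∫_0^2 (x^6 - 2*x^5 + 5*x^4 + 8*x + 4) dx. Term by term:
    ∫_0^2 x^6 dx = 128/7;  ∫_0^2 -2*x^5 dx = -64/3;  ∫_0^2 5*x^4 dx = 32;
    ∫_0^2 8*x dx = 16;  ∫_0^2 4 dx = 8.
  Sum: 128/7 − 64/3 + 32 + 16 + 8 = 1112/21.
  ∫_0^2 u'(x)^2 dx = ∫_0^2 (9*x^4 - 12*x^3 + 16*x^2 - 8*x + 4) dx. Term by term:
    ∫_0^2 9*x^4 dx = 288/5;  ∫_0^2 -12*x^3 dx = -48;  ∫_0^2 16*x^2 dx = 128/3;
    ∫_0^2 -8*x dx = -16;  ∫_0^2 4 dx = 8.
  Sum: 288/5 − 48 + 128/3 − 16 + 8 = 664/15.
Adding: ||u||_{H^1}^2 = 1112/21 + 664/15 = 10208/105.


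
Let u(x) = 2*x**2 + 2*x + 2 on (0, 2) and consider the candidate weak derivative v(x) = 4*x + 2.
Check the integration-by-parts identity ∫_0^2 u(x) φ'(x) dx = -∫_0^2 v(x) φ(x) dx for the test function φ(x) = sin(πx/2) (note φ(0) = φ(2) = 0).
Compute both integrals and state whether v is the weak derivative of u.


LHS = -24/π, RHS = -24/π. Yes, v = u' weakly.

u(x) = 2*x**2 + 2*x + 2, classical derivative u'(x) = 4*x + 2.
φ(x) = sin(πx/2), so φ'(x) = π*cos(π*x/2)/2.
Note φ(0) = φ(2) = 0, so the boundary term u·φ vanishes.
LHS = ∫_0^2 u(x) φ'(x) dx = ∫_0^2 (π*x^2*cos(π*x/2) + π*x*cos(π*x/2) + π*cos(π*x/2)) dx. Term by term:
  ∫_0^2 π*cos(π*x/2) dx = 0;  ∫_0^2 π*x*cos(π*x/2) dx = -8/π;  ∫_0^2 π*x^2*cos(π*x/2) dx = -16/π.
Sum: 0 − 8/π − 16/π = -24/π.
So LHS = -24/π.
∫_0^2 v(x) φ(x) dx = ∫_0^2 (4*x*sin(π*x/2) + 2*sin(π*x/2)) dx. Term by term:
  ∫_0^2 2*sin(π*x/2) dx = 8/π;  ∫_0^2 4*x*sin(π*x/2) dx = 16/π.
Sum: 8/π + 16/π = 24/π.
So RHS = -∫_0^2 v(x) φ(x) dx = -24/π.
LHS = RHS, so the identity holds for this test φ.
Moreover u is smooth here and v(x) = u'(x) = 4*x + 2 pointwise, so the identity holds for every test function. Hence v is the weak derivative of u.


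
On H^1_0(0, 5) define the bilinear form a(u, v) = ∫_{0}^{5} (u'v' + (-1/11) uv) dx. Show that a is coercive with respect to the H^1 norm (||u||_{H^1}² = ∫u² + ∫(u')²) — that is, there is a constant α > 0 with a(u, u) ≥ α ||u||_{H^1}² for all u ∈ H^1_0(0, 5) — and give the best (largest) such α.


α = (-25/11 + π^2)/(π^2 + 25)

Coercivity of a(·,·) on H^1_0(0, 5) means a(u, u) ≥ α ||u||_{H^1}² for every u ∈ H^1_0.
The interval has length L = 5, and Poincaré/coercivity depend only on L. Here a(u, u) = ∫(u')² + (-1/11)·∫u².
Here c = -1/11 < 0 with |c| < (π/L)² = π^2/25, so coercivity still holds. The condition a(u,u) ≥ α||u||_{H^1}² reads (1−α)∫(u')² ≥ (α−c)∫u². Any admissible α is ≤ 1 (rapidly oscillating u have ∫u²/∫(u')² → 0), and α = 1 would force 0 ≥ (1−c)∫u², impossible since c < 1; so 1−α > 0. By the sharp Poincaré inequality on H^1_0 of an interval of length L, ∫(u')² ≥ (π/L)²∫u² with equality for the first sine mode sin(π(x−x₀)/L) (x₀ the left endpoint), so the inequality holds for all u iff (1−α)(π/L)² ≥ α − c, i.e. α ≤ ((π/L)² + c)/((π/L)² + 1) = (1 + c(L/π)²)/(1 + (L/π)²). (Direct route, valid since c ≤ 0: Poincaré gives c∫u² ≥ c(L/π)²∫(u')², so a(u,u) ≥ (1 + c(L/π)²)∫(u')², while ||u||_{H^1}² ≤ (1 + (L/π)²)∫(u')²; dividing yields the same α.) With (π/L)² = π^2/25 and c = -1/11, the largest admissible constant is α = ((π/L)² + c)/((π/L)² + 1).
Simplifying, α = (-25/11 + π^2)/(π^2 + 25).


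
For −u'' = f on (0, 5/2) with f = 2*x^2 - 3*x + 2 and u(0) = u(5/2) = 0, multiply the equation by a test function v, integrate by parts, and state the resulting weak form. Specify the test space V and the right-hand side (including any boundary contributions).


V = H^1_0(0, 5/2) (so v(0) = v(5/2) = 0); weak form: ∫_0^5/2 u'v' dx = ∫_0^5/2 (2*x^2 - 3*x + 2) v dx for all v ∈ V.

Multiply both sides by a test function v and integrate from 0 to 5/2:
  ∫_0^5/2 −u''(x) v(x) dx = ∫_0^5/2 f(x) v(x) dx.
Integrate the LHS by parts once:
  ∫_0^5/2 −u'' v dx = −[u'(x) v(x)]_0^5/2 + ∫_0^5/2 u'(x) v'(x) dx.
Thus ∫_0^5/2 u'(x) v'(x) dx = ∫_0^5/2 f(x) v(x) dx + [u'(x) v(x)]_0^5/2.
Choose V so that boundary terms are either known or forced to vanish.
u is Dirichlet: u(0) = u(5/2) = 0. Let V = H^1_0(0, 5/2); then v(0) = v(5/2) = 0, and [u' v]_0^5/2 = 0.
Weak formulation: find u (satisfying any essential BC) such that ∫_0^5/2 u'(x) v'(x) dx = ∫_0^5/2 f v dx for all v ∈ V.
Substituting f(x) = 2*x^2 - 3*x + 2, the right-hand side is ∫_0^5/2 (2*x^2 - 3*x + 2) v dx.
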